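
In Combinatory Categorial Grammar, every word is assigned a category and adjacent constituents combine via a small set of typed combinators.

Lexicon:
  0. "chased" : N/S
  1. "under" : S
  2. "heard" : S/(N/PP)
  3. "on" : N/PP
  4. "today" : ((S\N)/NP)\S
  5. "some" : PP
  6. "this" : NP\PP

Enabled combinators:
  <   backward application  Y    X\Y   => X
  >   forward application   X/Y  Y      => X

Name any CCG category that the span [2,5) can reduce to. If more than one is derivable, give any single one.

[0,7] S   <
  [0,2] N   >
    [0,1] "chased" : N/S
    [1,2] "under" : S
  [2,7] S\N   >
    [2,5] (S\N)/NP   <
      [2,4] S   >
        [2,3] "heard" : S/(N/PP)
        [3,4] "on" : N/PP
      [4,5] "today" : ((S\N)/NP)\S
    [5,7] NP   <
      [5,6] "some" : PP
      [6,7] "this" : NP\PP

(S\N)/NP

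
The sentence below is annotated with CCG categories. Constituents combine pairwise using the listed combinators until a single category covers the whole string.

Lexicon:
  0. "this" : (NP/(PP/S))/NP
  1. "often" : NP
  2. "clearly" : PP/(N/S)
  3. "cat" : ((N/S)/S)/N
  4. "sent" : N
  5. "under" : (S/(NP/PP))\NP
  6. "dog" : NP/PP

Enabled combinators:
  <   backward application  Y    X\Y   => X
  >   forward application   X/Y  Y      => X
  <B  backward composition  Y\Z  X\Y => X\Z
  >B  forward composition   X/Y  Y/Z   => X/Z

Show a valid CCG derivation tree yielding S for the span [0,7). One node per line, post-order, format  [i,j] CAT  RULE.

[0,1] (NP/(PP/S))/NP  lex  "this"
[1,2] NP  lex  "often"
[0,2] NP/(PP/S)  >  k=1
[2,3] PP/(N/S)  lex  "clearly"
[3,4] ((N/S)/S)/N  lex  "cat"
[4,5] N  lex  "sent"
[3,5] (N/S)/S  >  k=4
[2,5] PP/S  >B  k=3
[0,5] NP  >  k=2
[5,6] (S/(NP/PP))\NP  lex  "under"
[0,6] S/(NP/PP)  <  k=5
[6,7] NP/PP  lex  "dog"
[0,7] S  >  k=6

[0,7] S   >
  [0,6] S/(NP/PP)   <
    [0,5] NP   >
      [0,2] NP/(PP/S)   >
        [0,1] "this" : (NP/(PP/S))/NP
        [1,2] "often" : NP
      [2,5] PP/S   >B
        [2,3] "clearly" : PP/(N/S)
        [3,5] (N/S)/S   >
          [3,4] "cat" : ((N/S)/S)/N
          [4,5] "sent" : N
    [5,6] "under" : (S/(NP/PP))\NP
  [6,7] "dog" : NP/PP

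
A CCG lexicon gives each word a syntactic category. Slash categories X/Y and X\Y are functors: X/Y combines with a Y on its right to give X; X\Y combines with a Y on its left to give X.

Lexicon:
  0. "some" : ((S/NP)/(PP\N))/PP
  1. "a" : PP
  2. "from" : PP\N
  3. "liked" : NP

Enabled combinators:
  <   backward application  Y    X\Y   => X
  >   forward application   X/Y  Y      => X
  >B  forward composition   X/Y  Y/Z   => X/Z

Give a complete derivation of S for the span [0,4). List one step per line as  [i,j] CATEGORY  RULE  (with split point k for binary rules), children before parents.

[0,1] ((S/NP)/(PP\N))/PP  lex  "some"
[1,2] PP  lex  "a"
[0,2] (S/NP)/(PP\N)  >  k=1
[2,3] PP\N  lex  "from"
[0,3] S/NP  >  k=2
[3,4] NP  lex  "liked"
[0,4] S  >  k=3

[0,4] S   >
  [0,3] S/NP   >
    [0,2] (S/NP)/(PP\N)   >
      [0,1] "some" : ((S/NP)/(PP\N))/PP
      [1,2] "a" : PP
    [2,3] "from" : PP\N
  [3,4] "liked" : NP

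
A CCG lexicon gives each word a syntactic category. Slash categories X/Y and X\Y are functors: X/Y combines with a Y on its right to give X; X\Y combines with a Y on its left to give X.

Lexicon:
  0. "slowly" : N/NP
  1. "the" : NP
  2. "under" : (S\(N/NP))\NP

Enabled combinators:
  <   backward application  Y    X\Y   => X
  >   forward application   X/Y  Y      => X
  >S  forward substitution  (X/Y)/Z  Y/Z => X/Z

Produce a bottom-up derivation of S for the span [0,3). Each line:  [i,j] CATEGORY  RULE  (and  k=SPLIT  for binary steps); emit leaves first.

[0,1] N/NP  lex  "slowly"
[1,2] NP  lex  "the"
[2,3] (S\(N/NP))\NP  lex  "under"
[1,3] S\(N/NP)  <  k=2
[0,3] S  <  k=1

[0,3] S   <
  [0,1] "slowly" : N/NP
  [1,3] S\(N/NP)   <
    [1,2] "the" : NP
    [2,3] "under" : (S\(N/NP))\NP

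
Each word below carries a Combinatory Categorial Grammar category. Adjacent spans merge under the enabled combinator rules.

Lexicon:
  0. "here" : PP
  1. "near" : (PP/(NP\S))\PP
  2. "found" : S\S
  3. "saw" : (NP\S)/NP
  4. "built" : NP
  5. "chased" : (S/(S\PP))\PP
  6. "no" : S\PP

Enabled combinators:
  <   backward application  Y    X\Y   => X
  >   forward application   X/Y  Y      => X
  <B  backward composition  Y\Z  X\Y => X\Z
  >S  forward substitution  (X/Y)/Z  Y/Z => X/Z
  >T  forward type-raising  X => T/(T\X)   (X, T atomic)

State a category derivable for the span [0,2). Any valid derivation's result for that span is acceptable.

PP/(NP\S)

[0,7] S   >
  [0,6] S/(S\PP)   <
    [0,5] PP   >
      [0,2] PP/(NP\S)   <
        [0,1] "here" : PP
        [1,2] "near" : (PP/(NP\S))\PP
      [2,5] NP\S   <B
        [2,3] "found" : S\S
        [3,5] NP\S   >
          [3,4] "saw" : (NP\S)/NP
          [4,5] "built" : NP
    [5,6] "chased" : (S/(S\PP))\PP
  [6,7] "no" : S\PP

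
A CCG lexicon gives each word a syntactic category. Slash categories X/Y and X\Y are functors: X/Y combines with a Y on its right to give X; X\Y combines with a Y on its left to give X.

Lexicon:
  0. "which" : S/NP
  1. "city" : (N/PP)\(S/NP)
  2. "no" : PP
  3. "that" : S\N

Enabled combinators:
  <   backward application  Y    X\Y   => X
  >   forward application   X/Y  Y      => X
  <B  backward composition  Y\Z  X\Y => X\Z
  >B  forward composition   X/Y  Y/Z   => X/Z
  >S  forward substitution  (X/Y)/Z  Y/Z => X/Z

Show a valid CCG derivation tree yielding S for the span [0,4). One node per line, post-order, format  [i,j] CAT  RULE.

[0,4] S   <
  [0,3] N   >
    [0,2] N/PP   <
      [0,1] "which" : S/NP
      [1,2] "city" : (N/PP)\(S/NP)
    [2,3] "no" : PP
  [3,4] "that" : S\N

[0,1] S/NP  lex  "which"
[1,2] (N/PP)\(S/NP)  lex  "city"
[0,2] N/PP  <  k=1
[2,3] PP  lex  "no"
[0,3] N  >  k=2
[3,4] S\N  lex  "that"
[0,4] S  <  k=3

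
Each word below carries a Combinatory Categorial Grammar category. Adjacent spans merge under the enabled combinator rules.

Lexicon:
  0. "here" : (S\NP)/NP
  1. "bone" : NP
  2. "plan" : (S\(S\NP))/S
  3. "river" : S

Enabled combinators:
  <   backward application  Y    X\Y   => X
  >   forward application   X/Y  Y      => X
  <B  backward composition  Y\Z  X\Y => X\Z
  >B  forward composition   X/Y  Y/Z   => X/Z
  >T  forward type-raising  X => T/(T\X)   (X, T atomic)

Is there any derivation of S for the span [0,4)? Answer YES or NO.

[0,4] S   <
  [0,2] S\NP   >
    [0,1] "here" : (S\NP)/NP
    [1,2] "bone" : NP
  [2,4] S\(S\NP)   >
    [2,3] "plan" : (S\(S\NP))/S
    [3,4] "river" : S

YES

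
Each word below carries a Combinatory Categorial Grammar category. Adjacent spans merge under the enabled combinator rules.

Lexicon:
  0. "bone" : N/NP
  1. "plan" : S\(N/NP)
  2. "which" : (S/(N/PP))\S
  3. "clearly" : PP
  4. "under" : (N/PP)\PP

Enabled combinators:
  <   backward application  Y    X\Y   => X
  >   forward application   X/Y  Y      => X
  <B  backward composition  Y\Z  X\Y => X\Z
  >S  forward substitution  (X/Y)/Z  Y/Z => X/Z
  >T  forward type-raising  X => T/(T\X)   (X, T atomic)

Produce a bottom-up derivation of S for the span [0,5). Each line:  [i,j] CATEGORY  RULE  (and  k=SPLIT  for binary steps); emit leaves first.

[0,5] S   >
  [0,3] S/(N/PP)   <
    [0,2] S   <
      [0,1] "bone" : N/NP
      [1,2] "plan" : S\(N/NP)
    [2,3] "which" : (S/(N/PP))\S
  [3,5] N/PP   <
    [3,4] "clearly" : PP
    [4,5] "under" : (N/PP)\PP

[0,1] N/NP  lex  "bone"
[1,2] S\(N/NP)  lex  "plan"
[0,2] S  <  k=1
[2,3] (S/(N/PP))\S  lex  "which"
[0,3] S/(N/PP)  <  k=2
[3,4] PP  lex  "clearly"
[4,5] (N/PP)\PP  lex  "under"
[3,5] N/PP  <  k=4
[0,5] S  >  k=3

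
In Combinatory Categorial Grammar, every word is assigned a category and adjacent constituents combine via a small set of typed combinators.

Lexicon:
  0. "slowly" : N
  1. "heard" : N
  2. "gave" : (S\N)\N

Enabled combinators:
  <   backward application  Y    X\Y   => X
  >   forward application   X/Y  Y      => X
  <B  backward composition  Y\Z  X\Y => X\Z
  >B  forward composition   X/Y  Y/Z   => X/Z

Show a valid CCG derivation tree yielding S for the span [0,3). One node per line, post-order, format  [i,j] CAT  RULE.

[0,1] N  lex  "slowly"
[1,2] N  lex  "heard"
[2,3] (S\N)\N  lex  "gave"
[1,3] S\N  <  k=2
[0,3] S  <  k=1

[0,3] S   <
  [0,1] "slowly" : N
  [1,3] S\N   <
    [1,2] "heard" : N
    [2,3] "gave" : (S\N)\N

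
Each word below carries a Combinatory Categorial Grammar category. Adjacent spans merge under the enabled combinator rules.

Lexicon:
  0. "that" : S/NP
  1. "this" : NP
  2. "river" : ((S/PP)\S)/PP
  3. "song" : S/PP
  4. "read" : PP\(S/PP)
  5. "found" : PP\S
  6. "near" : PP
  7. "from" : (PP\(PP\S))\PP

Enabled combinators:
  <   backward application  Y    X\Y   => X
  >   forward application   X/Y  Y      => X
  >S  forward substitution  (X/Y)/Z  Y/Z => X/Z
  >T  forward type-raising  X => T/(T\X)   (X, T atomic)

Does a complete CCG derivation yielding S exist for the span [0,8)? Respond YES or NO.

YES

[0,8] S   >
  [0,5] S/PP   <
    [0,2] S   >
      [0,1] "that" : S/NP
      [1,2] "this" : NP
    [2,5] (S/PP)\S   >
      [2,3] "river" : ((S/PP)\S)/PP
      [3,5] PP   <
        [3,4] "song" : S/PP
        [4,5] "read" : PP\(S/PP)
  [5,8] PP   <
    [5,6] "found" : PP\S
    [6,8] PP\(PP\S)   <
      [6,7] "near" : PP
      [7,8] "from" : (PP\(PP\S))\PP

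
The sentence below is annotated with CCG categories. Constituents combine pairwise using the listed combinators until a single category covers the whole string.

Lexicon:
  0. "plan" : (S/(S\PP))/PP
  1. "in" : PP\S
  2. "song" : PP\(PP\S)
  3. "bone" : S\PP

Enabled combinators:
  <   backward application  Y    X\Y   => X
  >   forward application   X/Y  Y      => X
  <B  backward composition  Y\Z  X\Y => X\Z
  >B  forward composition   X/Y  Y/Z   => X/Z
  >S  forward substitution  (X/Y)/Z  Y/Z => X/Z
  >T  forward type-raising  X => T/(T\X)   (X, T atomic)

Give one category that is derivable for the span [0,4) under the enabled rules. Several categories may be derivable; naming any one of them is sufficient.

[0,4] S   >
  [0,3] S/(S\PP)   >
    [0,1] "plan" : (S/(S\PP))/PP
    [1,3] PP   <
      [1,2] "in" : PP\S
      [2,3] "song" : PP\(PP\S)
  [3,4] "bone" : S\PP

S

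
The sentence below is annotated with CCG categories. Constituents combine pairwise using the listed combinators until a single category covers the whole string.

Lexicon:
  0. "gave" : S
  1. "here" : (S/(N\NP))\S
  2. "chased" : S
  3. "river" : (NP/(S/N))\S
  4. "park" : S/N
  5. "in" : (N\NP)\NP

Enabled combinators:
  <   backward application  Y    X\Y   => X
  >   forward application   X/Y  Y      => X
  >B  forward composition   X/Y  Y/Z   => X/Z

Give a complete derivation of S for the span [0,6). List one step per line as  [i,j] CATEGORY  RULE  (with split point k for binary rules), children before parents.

[0,6] S   >
  [0,2] S/(N\NP)   <
    [0,1] "gave" : S
    [1,2] "here" : (S/(N\NP))\S
  [2,6] N\NP   <
    [2,5] NP   >
      [2,4] NP/(S/N)   <
        [2,3] "chased" : S
        [3,4] "river" : (NP/(S/N))\S
      [4,5] "park" : S/N
    [5,6] "in" : (N\NP)\NP

[0,1] S  lex  "gave"
[1,2] (S/(N\NP))\S  lex  "here"
[0,2] S/(N\NP)  <  k=1
[2,3] S  lex  "chased"
[3,4] (NP/(S/N))\S  lex  "river"
[2,4] NP/(S/N)  <  k=3
[4,5] S/N  lex  "park"
[2,5] NP  >  k=4
[5,6] (N\NP)\NP  lex  "in"
[2,6] N\NP  <  k=5
[0,6] S  >  k=2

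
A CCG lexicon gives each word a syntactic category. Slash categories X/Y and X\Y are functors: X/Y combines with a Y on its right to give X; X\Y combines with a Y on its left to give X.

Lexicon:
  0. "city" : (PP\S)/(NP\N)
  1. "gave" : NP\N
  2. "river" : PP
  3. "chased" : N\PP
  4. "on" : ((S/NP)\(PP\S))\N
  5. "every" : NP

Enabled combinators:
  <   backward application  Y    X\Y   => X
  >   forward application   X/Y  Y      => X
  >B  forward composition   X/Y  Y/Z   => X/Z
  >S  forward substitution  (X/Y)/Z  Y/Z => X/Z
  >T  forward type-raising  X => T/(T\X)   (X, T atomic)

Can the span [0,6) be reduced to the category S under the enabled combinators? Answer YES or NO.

YES

[0,6] S   >
  [0,5] S/NP   <
    [0,2] PP\S   >
      [0,1] "city" : (PP\S)/(NP\N)
      [1,2] "gave" : NP\N
    [2,5] (S/NP)\(PP\S)   <
      [2,4] N   >
        [2,3] N/(N\PP)   >T
          [2,3] "river" : PP
        [3,4] "chased" : N\PP
      [4,5] "on" : ((S/NP)\(PP\S))\N
  [5,6] "every" : NP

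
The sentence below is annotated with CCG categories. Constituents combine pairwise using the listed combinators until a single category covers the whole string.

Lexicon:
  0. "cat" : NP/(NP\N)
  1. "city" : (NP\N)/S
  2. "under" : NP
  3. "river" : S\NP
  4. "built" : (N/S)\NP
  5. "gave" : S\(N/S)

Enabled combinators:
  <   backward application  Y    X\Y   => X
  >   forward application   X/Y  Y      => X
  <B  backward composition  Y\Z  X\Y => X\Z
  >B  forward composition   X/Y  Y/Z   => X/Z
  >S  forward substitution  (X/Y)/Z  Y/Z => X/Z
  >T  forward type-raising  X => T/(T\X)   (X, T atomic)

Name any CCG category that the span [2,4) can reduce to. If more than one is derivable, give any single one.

S

[0,6] S   <
  [0,4] NP   >
    [0,1] "cat" : NP/(NP\N)
    [1,4] NP\N   >
      [1,2] "city" : (NP\N)/S
      [2,4] S   <
        [2,3] "under" : NP
        [3,4] "river" : S\NP
  [4,6] S\NP   <B
    [4,5] "built" : (N/S)\NP
    [5,6] "gave" : S\(N/S)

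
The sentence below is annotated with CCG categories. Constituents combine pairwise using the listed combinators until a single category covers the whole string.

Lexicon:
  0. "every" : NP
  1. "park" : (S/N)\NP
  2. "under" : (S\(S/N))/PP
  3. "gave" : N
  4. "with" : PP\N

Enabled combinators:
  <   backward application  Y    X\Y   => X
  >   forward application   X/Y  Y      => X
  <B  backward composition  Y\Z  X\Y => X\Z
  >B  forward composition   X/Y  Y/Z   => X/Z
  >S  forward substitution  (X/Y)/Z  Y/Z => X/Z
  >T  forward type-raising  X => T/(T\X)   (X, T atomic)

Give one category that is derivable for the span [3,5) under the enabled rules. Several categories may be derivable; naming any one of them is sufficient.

PP

[0,5] S   <
  [0,2] S/N   <
    [0,1] "every" : NP
    [1,2] "park" : (S/N)\NP
  [2,5] S\(S/N)   >
    [2,3] "under" : (S\(S/N))/PP
    [3,5] PP   <
      [3,4] "gave" : N
      [4,5] "with" : PP\N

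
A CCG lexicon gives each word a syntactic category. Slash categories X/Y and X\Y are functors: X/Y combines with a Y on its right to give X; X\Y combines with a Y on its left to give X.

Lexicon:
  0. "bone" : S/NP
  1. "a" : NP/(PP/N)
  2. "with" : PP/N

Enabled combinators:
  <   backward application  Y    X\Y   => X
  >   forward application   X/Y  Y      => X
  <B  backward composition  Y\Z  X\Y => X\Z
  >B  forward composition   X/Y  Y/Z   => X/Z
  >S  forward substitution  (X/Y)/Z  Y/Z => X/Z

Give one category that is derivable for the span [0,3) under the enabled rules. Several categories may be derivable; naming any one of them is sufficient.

S

[0,3] S   >
  [0,1] "bone" : S/NP
  [1,3] NP   >
    [1,2] "a" : NP/(PP/N)
    [2,3] "with" : PP/N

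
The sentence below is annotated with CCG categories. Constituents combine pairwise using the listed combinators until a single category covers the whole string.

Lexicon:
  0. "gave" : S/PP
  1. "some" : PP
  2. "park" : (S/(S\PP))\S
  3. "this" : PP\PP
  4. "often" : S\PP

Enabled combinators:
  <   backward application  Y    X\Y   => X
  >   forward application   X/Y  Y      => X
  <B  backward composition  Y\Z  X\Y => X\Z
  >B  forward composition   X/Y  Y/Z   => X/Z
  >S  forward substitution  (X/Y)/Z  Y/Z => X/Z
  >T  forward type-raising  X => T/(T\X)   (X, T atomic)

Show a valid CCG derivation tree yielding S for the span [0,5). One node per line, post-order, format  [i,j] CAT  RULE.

[0,5] S   >
  [0,3] S/(S\PP)   <
    [0,2] S   >
      [0,1] "gave" : S/PP
      [1,2] "some" : PP
    [2,3] "park" : (S/(S\PP))\S
  [3,5] S\PP   <B
    [3,4] "this" : PP\PP
    [4,5] "often" : S\PP

[0,1] S/PP  lex  "gave"
[1,2] PP  lex  "some"
[0,2] S  >  k=1
[2,3] (S/(S\PP))\S  lex  "park"
[0,3] S/(S\PP)  <  k=2
[3,4] PP\PP  lex  "this"
[4,5] S\PP  lex  "often"
[3,5] S\PP  <B  k=4
[0,5] S  >  k=3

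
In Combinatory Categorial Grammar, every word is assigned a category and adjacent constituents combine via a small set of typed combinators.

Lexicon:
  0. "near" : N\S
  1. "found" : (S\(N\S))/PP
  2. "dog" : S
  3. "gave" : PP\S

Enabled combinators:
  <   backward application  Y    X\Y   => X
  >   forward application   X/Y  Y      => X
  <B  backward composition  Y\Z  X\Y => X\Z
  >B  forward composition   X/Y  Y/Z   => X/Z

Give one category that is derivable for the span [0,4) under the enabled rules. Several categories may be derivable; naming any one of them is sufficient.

[0,4] S   <
  [0,1] "near" : N\S
  [1,4] S\(N\S)   >
    [1,2] "found" : (S\(N\S))/PP
    [2,4] PP   <
      [2,3] "dog" : S
      [3,4] "gave" : PP\S

S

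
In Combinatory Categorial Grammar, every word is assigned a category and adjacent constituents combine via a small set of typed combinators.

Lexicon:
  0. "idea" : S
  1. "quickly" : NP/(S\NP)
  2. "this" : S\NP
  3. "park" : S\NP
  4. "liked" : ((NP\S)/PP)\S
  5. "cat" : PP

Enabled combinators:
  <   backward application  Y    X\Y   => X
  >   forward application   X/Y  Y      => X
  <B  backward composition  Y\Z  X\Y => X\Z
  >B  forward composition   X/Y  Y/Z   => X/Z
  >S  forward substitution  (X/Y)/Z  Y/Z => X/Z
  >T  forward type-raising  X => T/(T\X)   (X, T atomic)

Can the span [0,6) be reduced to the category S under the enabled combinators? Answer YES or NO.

NO

S NP/(S\NP) S\NP S\NP ((NP\S)/PP)\S PP
CKY chart[0,6] = {N/(N\NP), NP, NP/(NP\NP), NP/(PP\PP), PP/(PP\NP), S/(S\NP)}; S ∉ chart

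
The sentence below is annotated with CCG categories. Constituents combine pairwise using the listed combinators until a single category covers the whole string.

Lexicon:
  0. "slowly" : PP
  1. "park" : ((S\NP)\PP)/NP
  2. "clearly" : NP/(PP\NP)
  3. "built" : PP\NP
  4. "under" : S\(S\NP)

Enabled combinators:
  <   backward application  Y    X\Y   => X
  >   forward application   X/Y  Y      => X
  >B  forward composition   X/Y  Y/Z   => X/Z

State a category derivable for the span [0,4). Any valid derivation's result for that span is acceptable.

[0,5] S   <
  [0,4] S\NP   <
    [0,1] "slowly" : PP
    [1,4] (S\NP)\PP   >
      [1,2] "park" : ((S\NP)\PP)/NP
      [2,4] NP   >
        [2,3] "clearly" : NP/(PP\NP)
        [3,4] "built" : PP\NP
  [4,5] "under" : S\(S\NP)

S\NP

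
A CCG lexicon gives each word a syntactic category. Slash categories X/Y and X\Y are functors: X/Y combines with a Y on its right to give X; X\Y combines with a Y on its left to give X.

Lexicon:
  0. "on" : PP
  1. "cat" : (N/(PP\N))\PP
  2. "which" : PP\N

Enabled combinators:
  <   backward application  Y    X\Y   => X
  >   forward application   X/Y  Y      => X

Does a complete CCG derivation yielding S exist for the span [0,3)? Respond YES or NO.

PP (N/(PP\N))\PP PP\N
CKY chart[0,3] = {N}; S ∉ chart

NO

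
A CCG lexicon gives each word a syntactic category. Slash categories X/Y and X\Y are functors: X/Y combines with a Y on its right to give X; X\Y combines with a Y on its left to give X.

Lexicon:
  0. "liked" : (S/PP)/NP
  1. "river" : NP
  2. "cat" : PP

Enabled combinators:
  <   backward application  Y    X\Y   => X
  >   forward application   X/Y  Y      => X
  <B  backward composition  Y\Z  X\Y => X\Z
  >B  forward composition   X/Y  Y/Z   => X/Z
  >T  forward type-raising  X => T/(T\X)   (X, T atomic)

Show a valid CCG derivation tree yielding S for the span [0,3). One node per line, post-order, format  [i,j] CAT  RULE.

[0,3] S   >
  [0,2] S/PP   >
    [0,1] "liked" : (S/PP)/NP
    [1,2] "river" : NP
  [2,3] "cat" : PP

[0,1] (S/PP)/NP  lex  "liked"
[1,2] NP  lex  "river"
[0,2] S/PP  >  k=1
[2,3] PP  lex  "cat"
[0,3] S  >  k=2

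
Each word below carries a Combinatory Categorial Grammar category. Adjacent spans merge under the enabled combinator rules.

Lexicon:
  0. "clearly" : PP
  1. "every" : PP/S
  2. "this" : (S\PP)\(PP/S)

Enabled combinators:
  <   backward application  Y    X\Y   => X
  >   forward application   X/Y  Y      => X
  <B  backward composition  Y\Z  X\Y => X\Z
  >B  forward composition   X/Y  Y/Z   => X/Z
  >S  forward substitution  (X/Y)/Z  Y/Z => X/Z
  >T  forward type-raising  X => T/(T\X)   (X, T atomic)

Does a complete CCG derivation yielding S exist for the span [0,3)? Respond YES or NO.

YES

[0,3] S   <
  [0,1] "clearly" : PP
  [1,3] S\PP   <
    [1,2] "every" : PP/S
    [2,3] "this" : (S\PP)\(PP/S)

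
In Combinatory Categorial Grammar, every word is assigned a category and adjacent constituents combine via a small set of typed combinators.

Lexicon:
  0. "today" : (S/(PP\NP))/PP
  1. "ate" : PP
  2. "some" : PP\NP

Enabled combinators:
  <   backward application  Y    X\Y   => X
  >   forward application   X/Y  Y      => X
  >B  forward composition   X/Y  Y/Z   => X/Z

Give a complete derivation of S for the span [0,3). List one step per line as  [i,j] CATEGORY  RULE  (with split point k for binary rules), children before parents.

[0,1] (S/(PP\NP))/PP  lex  "today"
[1,2] PP  lex  "ate"
[0,2] S/(PP\NP)  >  k=1
[2,3] PP\NP  lex  "some"
[0,3] S  >  k=2

[0,3] S   >
  [0,2] S/(PP\NP)   >
    [0,1] "today" : (S/(PP\NP))/PP
    [1,2] "ate" : PP
  [2,3] "some" : PP\NP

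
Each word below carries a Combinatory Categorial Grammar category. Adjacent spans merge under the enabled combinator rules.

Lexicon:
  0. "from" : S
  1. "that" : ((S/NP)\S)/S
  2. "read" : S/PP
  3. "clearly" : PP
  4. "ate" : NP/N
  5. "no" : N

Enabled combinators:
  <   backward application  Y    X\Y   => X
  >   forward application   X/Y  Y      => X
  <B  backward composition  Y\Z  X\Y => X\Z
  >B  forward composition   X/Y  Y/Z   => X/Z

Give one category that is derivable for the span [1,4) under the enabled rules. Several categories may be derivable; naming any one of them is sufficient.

[0,6] S   >
  [0,4] S/NP   <
    [0,1] "from" : S
    [1,4] (S/NP)\S   >
      [1,2] "that" : ((S/NP)\S)/S
      [2,4] S   >
        [2,3] "read" : S/PP
        [3,4] "clearly" : PP
  [4,6] NP   >
    [4,5] "ate" : NP/N
    [5,6] "no" : N

(S/NP)\S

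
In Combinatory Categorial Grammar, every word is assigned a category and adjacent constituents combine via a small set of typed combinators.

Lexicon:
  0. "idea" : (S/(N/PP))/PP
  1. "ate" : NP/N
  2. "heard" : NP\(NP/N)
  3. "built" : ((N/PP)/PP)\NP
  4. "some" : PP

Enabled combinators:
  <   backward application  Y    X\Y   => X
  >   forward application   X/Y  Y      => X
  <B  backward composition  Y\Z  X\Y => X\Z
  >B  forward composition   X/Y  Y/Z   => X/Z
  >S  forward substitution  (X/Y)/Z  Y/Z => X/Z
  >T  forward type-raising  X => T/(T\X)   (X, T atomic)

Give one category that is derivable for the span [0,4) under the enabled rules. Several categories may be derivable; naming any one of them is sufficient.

[0,5] S   >
  [0,4] S/PP   >S
    [0,1] "idea" : (S/(N/PP))/PP
    [1,4] (N/PP)/PP   <
      [1,3] NP   <
        [1,2] "ate" : NP/N
        [2,3] "heard" : NP\(NP/N)
      [3,4] "built" : ((N/PP)/PP)\NP
  [4,5] "some" : PP

S/PP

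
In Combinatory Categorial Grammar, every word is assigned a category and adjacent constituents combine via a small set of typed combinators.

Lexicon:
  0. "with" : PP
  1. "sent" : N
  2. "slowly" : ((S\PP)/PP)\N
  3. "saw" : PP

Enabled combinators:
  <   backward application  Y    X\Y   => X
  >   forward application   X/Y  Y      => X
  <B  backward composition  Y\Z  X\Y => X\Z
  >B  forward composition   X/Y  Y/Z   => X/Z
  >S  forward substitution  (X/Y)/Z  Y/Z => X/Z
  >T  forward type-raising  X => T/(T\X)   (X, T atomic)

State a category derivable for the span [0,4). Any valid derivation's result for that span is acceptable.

S

[0,4] S   >
  [0,1] S/(S\PP)   >T
    [0,1] "with" : PP
  [1,4] S\PP   >
    [1,3] (S\PP)/PP   <
      [1,2] "sent" : N
      [2,3] "slowly" : ((S\PP)/PP)\N
    [3,4] "saw" : PP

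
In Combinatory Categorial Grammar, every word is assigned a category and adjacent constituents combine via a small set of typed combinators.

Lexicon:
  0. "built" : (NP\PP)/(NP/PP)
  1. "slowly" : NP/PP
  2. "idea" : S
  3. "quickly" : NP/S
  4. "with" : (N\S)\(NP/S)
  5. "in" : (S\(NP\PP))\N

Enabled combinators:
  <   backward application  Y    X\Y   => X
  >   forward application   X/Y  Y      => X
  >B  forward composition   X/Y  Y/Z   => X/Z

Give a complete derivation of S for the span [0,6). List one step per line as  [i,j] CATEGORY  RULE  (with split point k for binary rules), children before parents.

[0,6] S   <
  [0,2] NP\PP   >
    [0,1] "built" : (NP\PP)/(NP/PP)
    [1,2] "slowly" : NP/PP
  [2,6] S\(NP\PP)   <
    [2,5] N   <
      [2,3] "idea" : S
      [3,5] N\S   <
        [3,4] "quickly" : NP/S
        [4,5] "with" : (N\S)\(NP/S)
    [5,6] "in" : (S\(NP\PP))\N

[0,1] (NP\PP)/(NP/PP)  lex  "built"
[1,2] NP/PP  lex  "slowly"
[0,2] NP\PP  >  k=1
[2,3] S  lex  "idea"
[3,4] NP/S  lex  "quickly"
[4,5] (N\S)\(NP/S)  lex  "with"
[3,5] N\S  <  k=4
[2,5] N  <  k=3
[5,6] (S\(NP\PP))\N  lex  "in"
[2,6] S\(NP\PP)  <  k=5
[0,6] S  <  k=2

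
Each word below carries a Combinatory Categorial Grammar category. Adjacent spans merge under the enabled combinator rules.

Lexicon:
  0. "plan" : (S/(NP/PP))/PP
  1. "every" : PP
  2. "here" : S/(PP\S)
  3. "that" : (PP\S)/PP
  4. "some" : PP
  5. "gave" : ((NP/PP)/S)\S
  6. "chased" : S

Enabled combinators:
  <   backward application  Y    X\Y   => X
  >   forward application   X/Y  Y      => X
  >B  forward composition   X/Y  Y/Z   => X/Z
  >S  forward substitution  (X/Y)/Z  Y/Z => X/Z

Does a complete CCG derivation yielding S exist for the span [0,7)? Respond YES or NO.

[0,7] S   >
  [0,2] S/(NP/PP)   >
    [0,1] "plan" : (S/(NP/PP))/PP
    [1,2] "every" : PP
  [2,7] NP/PP   >
    [2,6] (NP/PP)/S   <
      [2,5] S   >
        [2,3] "here" : S/(PP\S)
        [3,5] PP\S   >
          [3,4] "that" : (PP\S)/PP
          [4,5] "some" : PP
      [5,6] "gave" : ((NP/PP)/S)\S
    [6,7] "chased" : S

YES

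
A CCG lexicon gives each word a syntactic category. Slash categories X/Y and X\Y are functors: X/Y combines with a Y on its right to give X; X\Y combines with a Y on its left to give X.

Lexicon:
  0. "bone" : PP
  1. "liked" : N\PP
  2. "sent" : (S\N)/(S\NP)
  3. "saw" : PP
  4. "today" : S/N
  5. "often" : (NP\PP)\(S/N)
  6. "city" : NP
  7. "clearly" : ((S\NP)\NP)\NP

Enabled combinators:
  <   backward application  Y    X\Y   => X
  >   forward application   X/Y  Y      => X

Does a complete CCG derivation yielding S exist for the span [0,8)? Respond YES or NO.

[0,8] S   <
  [0,2] N   <
    [0,1] "bone" : PP
    [1,2] "liked" : N\PP
  [2,8] S\N   >
    [2,3] "sent" : (S\N)/(S\NP)
    [3,8] S\NP   <
      [3,6] NP   <
        [3,4] "saw" : PP
        [4,6] NP\PP   <
          [4,5] "today" : S/N
          [5,6] "often" : (NP\PP)\(S/N)
      [6,8] (S\NP)\NP   <
        [6,7] "city" : NP
        [7,8] "clearly" : ((S\NP)\NP)\NP

YES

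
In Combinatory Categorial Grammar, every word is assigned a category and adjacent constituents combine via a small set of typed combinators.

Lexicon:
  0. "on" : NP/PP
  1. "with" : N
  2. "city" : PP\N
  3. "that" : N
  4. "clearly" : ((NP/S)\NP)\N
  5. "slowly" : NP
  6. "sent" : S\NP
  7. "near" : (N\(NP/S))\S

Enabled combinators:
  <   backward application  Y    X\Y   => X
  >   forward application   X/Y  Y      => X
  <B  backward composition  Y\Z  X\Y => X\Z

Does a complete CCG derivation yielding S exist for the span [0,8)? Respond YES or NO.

NO

NP/PP N PP\N N ((NP/S)\NP)\N NP S\NP (N\(NP/S))\S
CKY chart[0,8] = {N}; S ∉ chart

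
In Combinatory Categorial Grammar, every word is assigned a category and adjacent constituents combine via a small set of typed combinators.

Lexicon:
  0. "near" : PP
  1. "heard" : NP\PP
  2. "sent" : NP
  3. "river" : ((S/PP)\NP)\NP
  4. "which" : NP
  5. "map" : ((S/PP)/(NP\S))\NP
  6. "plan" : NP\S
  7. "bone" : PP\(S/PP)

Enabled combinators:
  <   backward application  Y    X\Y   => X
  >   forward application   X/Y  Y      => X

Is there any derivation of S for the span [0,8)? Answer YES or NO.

[0,8] S   >
  [0,4] S/PP   <
    [0,2] NP   <
      [0,1] "near" : PP
      [1,2] "heard" : NP\PP
    [2,4] (S/PP)\NP   <
      [2,3] "sent" : NP
      [3,4] "river" : ((S/PP)\NP)\NP
  [4,8] PP   <
    [4,7] S/PP   >
      [4,6] (S/PP)/(NP\S)   <
        [4,5] "which" : NP
        [5,6] "map" : ((S/PP)/(NP\S))\NP
      [6,7] "plan" : NP\S
    [7,8] "bone" : PP\(S/PP)

YES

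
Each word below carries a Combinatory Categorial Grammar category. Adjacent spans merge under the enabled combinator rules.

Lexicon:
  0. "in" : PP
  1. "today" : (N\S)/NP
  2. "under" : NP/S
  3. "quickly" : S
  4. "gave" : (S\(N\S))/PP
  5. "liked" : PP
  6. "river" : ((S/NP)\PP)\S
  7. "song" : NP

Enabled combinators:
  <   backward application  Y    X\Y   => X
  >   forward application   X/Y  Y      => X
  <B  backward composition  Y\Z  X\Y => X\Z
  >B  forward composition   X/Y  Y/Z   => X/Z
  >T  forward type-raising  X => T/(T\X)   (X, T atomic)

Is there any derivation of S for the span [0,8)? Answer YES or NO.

[0,8] S   >
  [0,7] S/NP   <
    [0,1] "in" : PP
    [1,7] (S/NP)\PP   <
      [1,6] S   <
        [1,4] N\S   >
          [1,2] "today" : (N\S)/NP
          [2,4] NP   >
            [2,3] "under" : NP/S
            [3,4] "quickly" : S
        [4,6] S\(N\S)   >
          [4,5] "gave" : (S\(N\S))/PP
          [5,6] "liked" : PP
      [6,7] "river" : ((S/NP)\PP)\S
  [7,8] "song" : NP

YES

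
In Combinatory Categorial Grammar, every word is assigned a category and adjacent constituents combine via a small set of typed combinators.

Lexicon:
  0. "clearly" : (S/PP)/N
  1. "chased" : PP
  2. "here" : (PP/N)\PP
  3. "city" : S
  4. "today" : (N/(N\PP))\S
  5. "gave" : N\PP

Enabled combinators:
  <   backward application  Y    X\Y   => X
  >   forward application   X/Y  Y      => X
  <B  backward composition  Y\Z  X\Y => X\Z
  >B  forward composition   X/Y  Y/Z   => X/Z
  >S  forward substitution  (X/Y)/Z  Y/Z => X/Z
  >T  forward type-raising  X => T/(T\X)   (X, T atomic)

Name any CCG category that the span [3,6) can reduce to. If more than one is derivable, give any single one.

[0,6] S   >
  [0,3] S/N   >S
    [0,1] "clearly" : (S/PP)/N
    [1,3] PP/N   <
      [1,2] "chased" : PP
      [2,3] "here" : (PP/N)\PP
  [3,6] N   >
    [3,5] N/(N\PP)   <
      [3,4] "city" : S
      [4,5] "today" : (N/(N\PP))\S
    [5,6] "gave" : N\PP

N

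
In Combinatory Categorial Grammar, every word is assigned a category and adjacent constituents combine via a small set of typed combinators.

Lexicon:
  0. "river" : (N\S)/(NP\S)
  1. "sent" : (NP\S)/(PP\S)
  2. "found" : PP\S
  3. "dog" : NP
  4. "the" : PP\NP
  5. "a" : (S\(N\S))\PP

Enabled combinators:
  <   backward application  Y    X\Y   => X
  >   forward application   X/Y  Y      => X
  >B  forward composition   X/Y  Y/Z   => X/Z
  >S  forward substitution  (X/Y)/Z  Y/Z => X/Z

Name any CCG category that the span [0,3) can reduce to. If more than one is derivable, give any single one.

N\S

[0,6] S   <
  [0,3] N\S   >
    [0,1] "river" : (N\S)/(NP\S)
    [1,3] NP\S   >
      [1,2] "sent" : (NP\S)/(PP\S)
      [2,3] "found" : PP\S
  [3,6] S\(N\S)   <
    [3,5] PP   <
      [3,4] "dog" : NP
      [4,5] "the" : PP\NP
    [5,6] "a" : (S\(N\S))\PP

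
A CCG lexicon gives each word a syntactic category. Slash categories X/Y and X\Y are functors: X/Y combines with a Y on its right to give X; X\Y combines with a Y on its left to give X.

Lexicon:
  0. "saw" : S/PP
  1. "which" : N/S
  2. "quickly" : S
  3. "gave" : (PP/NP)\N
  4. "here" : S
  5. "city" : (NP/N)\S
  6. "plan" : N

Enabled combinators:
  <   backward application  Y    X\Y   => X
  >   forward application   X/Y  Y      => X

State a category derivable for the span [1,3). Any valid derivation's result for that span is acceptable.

[0,7] S   >
  [0,1] "saw" : S/PP
  [1,7] PP   >
    [1,4] PP/NP   <
      [1,3] N   >
        [1,2] "which" : N/S
        [2,3] "quickly" : S
      [3,4] "gave" : (PP/NP)\N
    [4,7] NP   >
      [4,6] NP/N   <
        [4,5] "here" : S
        [5,6] "city" : (NP/N)\S
      [6,7] "plan" : N

N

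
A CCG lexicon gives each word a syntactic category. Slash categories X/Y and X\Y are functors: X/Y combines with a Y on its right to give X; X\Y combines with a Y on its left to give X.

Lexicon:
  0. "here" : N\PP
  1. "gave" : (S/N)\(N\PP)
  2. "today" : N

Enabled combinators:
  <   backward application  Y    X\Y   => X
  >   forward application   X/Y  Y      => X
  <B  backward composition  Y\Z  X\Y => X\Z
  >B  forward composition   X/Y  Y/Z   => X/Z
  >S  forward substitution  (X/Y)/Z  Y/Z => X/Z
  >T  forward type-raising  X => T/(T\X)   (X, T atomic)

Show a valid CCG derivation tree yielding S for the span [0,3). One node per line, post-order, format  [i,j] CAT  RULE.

[0,3] S   >
  [0,2] S/N   <
    [0,1] "here" : N\PP
    [1,2] "gave" : (S/N)\(N\PP)
  [2,3] "today" : N

[0,1] N\PP  lex  "here"
[1,2] (S/N)\(N\PP)  lex  "gave"
[0,2] S/N  <  k=1
[2,3] N  lex  "today"
[0,3] S  >  k=2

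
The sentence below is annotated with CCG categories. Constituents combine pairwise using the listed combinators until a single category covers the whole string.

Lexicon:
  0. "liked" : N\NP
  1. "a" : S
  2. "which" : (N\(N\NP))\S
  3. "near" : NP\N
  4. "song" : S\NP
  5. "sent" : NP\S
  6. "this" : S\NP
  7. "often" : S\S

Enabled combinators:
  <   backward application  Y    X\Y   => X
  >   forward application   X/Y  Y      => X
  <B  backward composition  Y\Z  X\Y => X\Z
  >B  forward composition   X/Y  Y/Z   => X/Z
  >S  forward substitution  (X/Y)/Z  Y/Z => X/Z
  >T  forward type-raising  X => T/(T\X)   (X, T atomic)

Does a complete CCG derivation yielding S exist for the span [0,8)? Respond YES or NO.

[0,8] S   <
  [0,3] N   <
    [0,1] "liked" : N\NP
    [1,3] N\(N\NP)   <
      [1,2] "a" : S
      [2,3] "which" : (N\(N\NP))\S
  [3,8] S\N   <B
    [3,6] NP\N   <B
      [3,5] S\N   <B
        [3,4] "near" : NP\N
        [4,5] "song" : S\NP
      [5,6] "sent" : NP\S
    [6,8] S\NP   <B
      [6,7] "this" : S\NP
      [7,8] "often" : S\S

YES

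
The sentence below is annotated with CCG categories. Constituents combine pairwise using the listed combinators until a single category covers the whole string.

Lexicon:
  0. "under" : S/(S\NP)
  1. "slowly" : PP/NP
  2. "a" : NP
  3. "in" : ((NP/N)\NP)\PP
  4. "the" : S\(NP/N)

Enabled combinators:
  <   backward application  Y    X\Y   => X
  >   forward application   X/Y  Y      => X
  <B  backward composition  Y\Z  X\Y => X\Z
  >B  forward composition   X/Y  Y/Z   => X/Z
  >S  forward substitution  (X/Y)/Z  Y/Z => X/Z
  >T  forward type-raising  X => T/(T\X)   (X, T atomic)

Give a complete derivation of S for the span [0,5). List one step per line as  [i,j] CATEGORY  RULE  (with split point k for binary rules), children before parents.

[0,5] S   >
  [0,1] "under" : S/(S\NP)
  [1,5] S\NP   <B
    [1,4] (NP/N)\NP   <
      [1,3] PP   >
        [1,2] "slowly" : PP/NP
        [2,3] "a" : NP
      [3,4] "in" : ((NP/N)\NP)\PP
    [4,5] "the" : S\(NP/N)

[0,1] S/(S\NP)  lex  "under"
[1,2] PP/NP  lex  "slowly"
[2,3] NP  lex  "a"
[1,3] PP  >  k=2
[3,4] ((NP/N)\NP)\PP  lex  "in"
[1,4] (NP/N)\NP  <  k=3
[4,5] S\(NP/N)  lex  "the"
[1,5] S\NP  <B  k=4
[0,5] S  >  k=1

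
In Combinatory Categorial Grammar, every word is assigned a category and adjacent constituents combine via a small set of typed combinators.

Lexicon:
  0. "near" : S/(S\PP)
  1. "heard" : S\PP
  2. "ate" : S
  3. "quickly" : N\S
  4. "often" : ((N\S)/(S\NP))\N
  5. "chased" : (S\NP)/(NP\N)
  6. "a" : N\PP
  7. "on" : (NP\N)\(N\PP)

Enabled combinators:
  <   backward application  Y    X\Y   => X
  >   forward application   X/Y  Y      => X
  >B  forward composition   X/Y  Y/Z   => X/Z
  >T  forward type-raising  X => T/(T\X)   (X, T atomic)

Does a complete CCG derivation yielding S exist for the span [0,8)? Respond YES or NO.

S/(S\PP) S\PP S N\S ((N\S)/(S\NP))\N (S\NP)/(NP\N) N\PP (NP\N)\(N\PP)
CKY chart[0,8] = {N, N/(N\N), NP/(NP\N), PP/(PP\N), S/(S\N)}; S ∉ chart

NO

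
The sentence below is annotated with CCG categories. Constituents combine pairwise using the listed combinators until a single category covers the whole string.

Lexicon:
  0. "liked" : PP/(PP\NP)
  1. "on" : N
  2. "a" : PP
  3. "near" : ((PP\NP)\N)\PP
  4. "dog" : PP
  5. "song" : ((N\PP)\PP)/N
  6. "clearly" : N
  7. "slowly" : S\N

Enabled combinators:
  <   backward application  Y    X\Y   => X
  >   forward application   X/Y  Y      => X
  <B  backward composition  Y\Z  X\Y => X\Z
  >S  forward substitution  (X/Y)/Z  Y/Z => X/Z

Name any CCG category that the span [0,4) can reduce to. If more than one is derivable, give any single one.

[0,8] S   <
  [0,7] N   <
    [0,4] PP   >
      [0,1] "liked" : PP/(PP\NP)
      [1,4] PP\NP   <
        [1,2] "on" : N
        [2,4] (PP\NP)\N   <
          [2,3] "a" : PP
          [3,4] "near" : ((PP\NP)\N)\PP
    [4,7] N\PP   <
      [4,5] "dog" : PP
      [5,7] (N\PP)\PP   >
        [5,6] "song" : ((N\PP)\PP)/N
        [6,7] "clearly" : N
  [7,8] "slowly" : S\N

PP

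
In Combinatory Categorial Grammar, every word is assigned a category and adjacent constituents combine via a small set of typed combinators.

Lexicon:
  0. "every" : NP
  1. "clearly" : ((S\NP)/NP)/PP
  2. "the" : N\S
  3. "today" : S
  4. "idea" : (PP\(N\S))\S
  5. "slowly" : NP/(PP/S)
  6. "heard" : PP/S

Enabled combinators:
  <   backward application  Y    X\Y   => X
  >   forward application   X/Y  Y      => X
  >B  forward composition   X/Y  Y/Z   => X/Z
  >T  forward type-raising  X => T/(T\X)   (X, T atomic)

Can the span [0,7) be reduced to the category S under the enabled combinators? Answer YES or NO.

YES

[0,7] S   >
  [0,1] S/(S\NP)   >T
    [0,1] "every" : NP
  [1,7] S\NP   >
    [1,5] (S\NP)/NP   >
      [1,2] "clearly" : ((S\NP)/NP)/PP
      [2,5] PP   <
        [2,3] "the" : N\S
        [3,5] PP\(N\S)   <
          [3,4] "today" : S
          [4,5] "idea" : (PP\(N\S))\S
    [5,7] NP   >
      [5,6] "slowly" : NP/(PP/S)
      [6,7] "heard" : PP/S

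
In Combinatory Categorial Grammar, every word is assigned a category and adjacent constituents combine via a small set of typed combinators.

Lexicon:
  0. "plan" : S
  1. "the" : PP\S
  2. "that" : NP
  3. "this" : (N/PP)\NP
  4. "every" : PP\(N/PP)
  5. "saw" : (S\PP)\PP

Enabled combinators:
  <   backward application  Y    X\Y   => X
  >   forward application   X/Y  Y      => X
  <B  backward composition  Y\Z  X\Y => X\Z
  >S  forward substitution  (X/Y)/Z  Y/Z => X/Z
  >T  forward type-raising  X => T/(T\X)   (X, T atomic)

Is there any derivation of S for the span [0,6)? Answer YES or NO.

[0,6] S   <
  [0,2] PP   >
    [0,1] PP/(PP\S)   >T
      [0,1] "plan" : S
    [1,2] "the" : PP\S
  [2,6] S\PP   <
    [2,5] PP   <
      [2,4] N/PP   <
        [2,3] "that" : NP
        [3,4] "this" : (N/PP)\NP
      [4,5] "every" : PP\(N/PP)
    [5,6] "saw" : (S\PP)\PP

YES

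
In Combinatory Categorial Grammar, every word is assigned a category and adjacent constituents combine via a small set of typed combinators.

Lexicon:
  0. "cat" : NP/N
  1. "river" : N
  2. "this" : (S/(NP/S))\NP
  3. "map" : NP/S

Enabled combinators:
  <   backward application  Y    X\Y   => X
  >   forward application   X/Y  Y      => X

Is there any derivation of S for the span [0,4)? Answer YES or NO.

[0,4] S   >
  [0,3] S/(NP/S)   <
    [0,2] NP   >
      [0,1] "cat" : NP/N
      [1,2] "river" : N
    [2,3] "this" : (S/(NP/S))\NP
  [3,4] "map" : NP/S

YES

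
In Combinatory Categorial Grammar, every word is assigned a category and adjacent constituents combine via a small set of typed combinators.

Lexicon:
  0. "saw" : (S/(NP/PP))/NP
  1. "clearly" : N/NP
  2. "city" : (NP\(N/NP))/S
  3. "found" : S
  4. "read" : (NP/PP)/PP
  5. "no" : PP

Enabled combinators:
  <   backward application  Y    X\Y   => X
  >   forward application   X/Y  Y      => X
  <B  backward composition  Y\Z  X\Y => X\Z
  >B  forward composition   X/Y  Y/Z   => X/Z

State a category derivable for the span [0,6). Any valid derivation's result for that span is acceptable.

S

[0,6] S   >
  [0,4] S/(NP/PP)   >
    [0,1] "saw" : (S/(NP/PP))/NP
    [1,4] NP   <
      [1,2] "clearly" : N/NP
      [2,4] NP\(N/NP)   >
        [2,3] "city" : (NP\(N/NP))/S
        [3,4] "found" : S
  [4,6] NP/PP   >
    [4,5] "read" : (NP/PP)/PP
    [5,6] "no" : PP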